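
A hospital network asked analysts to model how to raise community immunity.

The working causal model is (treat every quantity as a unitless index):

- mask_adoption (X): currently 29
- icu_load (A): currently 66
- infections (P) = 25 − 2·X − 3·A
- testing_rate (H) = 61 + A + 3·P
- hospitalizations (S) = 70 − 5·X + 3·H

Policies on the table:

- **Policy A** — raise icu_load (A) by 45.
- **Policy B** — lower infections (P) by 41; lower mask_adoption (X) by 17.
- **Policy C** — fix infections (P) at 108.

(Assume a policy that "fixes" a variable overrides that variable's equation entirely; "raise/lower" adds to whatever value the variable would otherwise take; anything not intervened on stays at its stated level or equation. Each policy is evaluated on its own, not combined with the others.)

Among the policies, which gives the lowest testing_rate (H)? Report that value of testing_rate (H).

-926

Policy A (A + 45):
  X = 29
  A = 66 + 45 = 111
  P = 25 − 2·29 − 3·111 = -366
  H = 61 + 111 + 3·(-366) = -926
Policy B (P − 41, X − 17):
  X = 29 − 17 = 12
  A = 66
  P = 25 − 2·12 − 3·66 (−41 from intervention) = -238
  H = 61 + 66 + 3·(-238) = -587
Policy C (P := 108):
  X = 29
  A = 66
  P = 108
  H = 61 + 66 + 3·108 = 451
Comparing — Policy A: H=-926, Policy B: H=-587, Policy C: H=451. Lowest is -926 (Policy A).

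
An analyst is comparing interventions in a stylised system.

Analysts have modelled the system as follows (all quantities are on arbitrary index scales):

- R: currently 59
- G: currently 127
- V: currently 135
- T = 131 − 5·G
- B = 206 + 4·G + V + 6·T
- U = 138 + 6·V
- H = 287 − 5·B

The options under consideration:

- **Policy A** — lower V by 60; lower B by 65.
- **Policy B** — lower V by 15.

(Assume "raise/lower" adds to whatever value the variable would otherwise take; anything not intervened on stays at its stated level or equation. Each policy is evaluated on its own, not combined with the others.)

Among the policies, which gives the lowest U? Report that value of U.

588

Policy A (V − 60, B − 65):
  V = 135 − 60 = 75
  U = 138 + 6·75 = 588
Policy B (V − 15):
  V = 135 − 15 = 120
  U = 138 + 6·120 = 858
Comparing — Policy A: U=588, Policy B: U=858. Lowest is 588 (Policy A).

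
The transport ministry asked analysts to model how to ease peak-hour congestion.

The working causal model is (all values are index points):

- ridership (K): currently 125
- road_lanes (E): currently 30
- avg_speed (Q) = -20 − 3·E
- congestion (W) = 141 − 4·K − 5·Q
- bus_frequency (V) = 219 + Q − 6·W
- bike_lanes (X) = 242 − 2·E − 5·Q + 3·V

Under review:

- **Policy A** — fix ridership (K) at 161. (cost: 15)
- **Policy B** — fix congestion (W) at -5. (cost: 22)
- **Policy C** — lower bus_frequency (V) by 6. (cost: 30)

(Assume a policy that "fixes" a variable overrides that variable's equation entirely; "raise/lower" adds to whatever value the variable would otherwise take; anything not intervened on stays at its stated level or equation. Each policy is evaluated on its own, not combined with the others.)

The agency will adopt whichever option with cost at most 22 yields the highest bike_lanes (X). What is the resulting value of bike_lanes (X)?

1149

Policy A (K := 161):
  K = 161
  E = 30
  Q = -20 − 3·30 = -110
  W = 141 − 4·161 − 5·(-110) = 47
  V = 219 + (-110) − 6·47 = -173
  X = 242 − 2·30 − 5·(-110) + 3·(-173) = 213
Policy B (W := -5):
  K = 125
  E = 30
  Q = -20 − 3·30 = -110
  W = -5
  V = 219 + (-110) − 6·(-5) = 139
  X = 242 − 2·30 − 5·(-110) + 3·139 = 1149
Comparing — Policy A: X=213, Policy B: X=1149. Highest is 1149 (Policy B).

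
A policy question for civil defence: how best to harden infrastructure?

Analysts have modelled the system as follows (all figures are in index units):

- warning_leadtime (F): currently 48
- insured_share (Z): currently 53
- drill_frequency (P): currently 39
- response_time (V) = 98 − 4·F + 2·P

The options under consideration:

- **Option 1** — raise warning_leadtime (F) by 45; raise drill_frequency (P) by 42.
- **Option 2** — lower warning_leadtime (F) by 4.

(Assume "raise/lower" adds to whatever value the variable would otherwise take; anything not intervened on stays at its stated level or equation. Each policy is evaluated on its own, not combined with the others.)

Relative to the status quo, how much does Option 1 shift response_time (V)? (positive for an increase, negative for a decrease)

-96

Baseline:
  F = 48
  P = 39
  V = 98 − 4·48 + 2·39 = -16
Option 1 (F + 45, P + 42):
  F = 48 + 45 = 93
  P = 39 + 42 = 81
  V = 98 − 4·93 + 2·81 = -112
Change in V: -112 − (-16) = -96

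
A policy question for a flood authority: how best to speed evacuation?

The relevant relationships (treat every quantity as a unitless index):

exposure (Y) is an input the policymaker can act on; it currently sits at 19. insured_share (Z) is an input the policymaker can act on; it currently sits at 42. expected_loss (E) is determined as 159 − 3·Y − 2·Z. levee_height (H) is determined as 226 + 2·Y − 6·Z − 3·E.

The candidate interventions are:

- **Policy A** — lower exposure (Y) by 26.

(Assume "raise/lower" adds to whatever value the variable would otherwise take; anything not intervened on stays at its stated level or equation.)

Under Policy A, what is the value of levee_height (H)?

-328

Policy A (Y − 26):
  Y = 19 − 26 = -7
  Z = 42
  E = 159 − 3·(-7) − 2·42 = 96
  H = 226 + 2·(-7) − 6·42 − 3·96 = -328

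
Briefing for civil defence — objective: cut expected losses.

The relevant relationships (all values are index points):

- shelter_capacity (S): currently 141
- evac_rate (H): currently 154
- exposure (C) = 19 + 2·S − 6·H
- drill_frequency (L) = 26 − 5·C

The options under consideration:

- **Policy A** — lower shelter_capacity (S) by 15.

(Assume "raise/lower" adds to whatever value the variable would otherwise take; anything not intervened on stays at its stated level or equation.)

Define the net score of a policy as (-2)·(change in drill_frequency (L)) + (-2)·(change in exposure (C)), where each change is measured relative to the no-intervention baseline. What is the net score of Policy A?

-240

Baseline:
  S = 141
  H = 154
  C = 19 + 2·141 − 6·154 = -623
  L = 26 − 5·(-623) = 3141
Policy A (S − 15):
  S = 141 − 15 = 126
  H = 154
  C = 19 + 2·126 − 6·154 = -653
  L = 26 − 5·(-653) = 3291
ΔL = 3291 − 3141 = 150; ΔC = -653 − (-623) = -30
Score = (-2)·150 + (-2)·(-30) = -240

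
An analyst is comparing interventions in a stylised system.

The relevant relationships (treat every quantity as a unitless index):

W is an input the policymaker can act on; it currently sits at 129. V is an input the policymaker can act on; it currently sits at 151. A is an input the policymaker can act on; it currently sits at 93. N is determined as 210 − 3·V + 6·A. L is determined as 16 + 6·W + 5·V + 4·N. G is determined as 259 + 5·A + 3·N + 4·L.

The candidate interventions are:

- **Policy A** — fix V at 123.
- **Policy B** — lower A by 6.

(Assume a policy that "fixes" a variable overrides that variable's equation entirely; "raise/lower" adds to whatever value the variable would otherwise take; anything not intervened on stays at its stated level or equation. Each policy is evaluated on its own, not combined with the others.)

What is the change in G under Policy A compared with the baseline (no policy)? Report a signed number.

1036

Baseline:
  W = 129
  V = 151
  A = 93
  N = 210 − 3·151 + 6·93 = 315
  L = 16 + 6·129 + 5·151 + 4·315 = 2805
  G = 259 + 5·93 + 3·315 + 4·2805 = 12889
Policy A (V := 123):
  W = 129
  V = 123
  A = 93
  N = 210 − 3·123 + 6·93 = 399
  L = 16 + 6·129 + 5·123 + 4·399 = 3001
  G = 259 + 5·93 + 3·399 + 4·3001 = 13925
Change in G: 13925 − 12889 = 1036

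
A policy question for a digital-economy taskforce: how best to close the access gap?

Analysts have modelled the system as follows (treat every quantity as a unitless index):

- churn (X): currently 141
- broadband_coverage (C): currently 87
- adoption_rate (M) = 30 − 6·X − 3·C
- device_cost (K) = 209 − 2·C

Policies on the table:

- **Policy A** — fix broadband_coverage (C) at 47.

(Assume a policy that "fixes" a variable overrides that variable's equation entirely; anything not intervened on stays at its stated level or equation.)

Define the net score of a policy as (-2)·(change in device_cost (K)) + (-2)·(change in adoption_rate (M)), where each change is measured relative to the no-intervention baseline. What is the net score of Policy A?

-400

Baseline:
  X = 141
  C = 87
  M = 30 − 6·141 − 3·87 = -1077
  K = 209 − 2·87 = 35
Policy A (C := 47):
  X = 141
  C = 47
  M = 30 − 6·141 − 3·47 = -957
  K = 209 − 2·47 = 115
ΔK = 115 − 35 = 80; ΔM = -957 − (-1077) = 120
Score = (-2)·80 + (-2)·120 = -400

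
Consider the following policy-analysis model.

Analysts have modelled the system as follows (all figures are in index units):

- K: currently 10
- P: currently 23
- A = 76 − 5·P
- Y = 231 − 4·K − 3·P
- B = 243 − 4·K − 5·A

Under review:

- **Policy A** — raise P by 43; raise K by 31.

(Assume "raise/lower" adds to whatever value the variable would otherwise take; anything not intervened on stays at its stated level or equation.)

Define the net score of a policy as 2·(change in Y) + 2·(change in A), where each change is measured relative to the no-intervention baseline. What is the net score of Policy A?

Baseline:
  K = 10
  P = 23
  A = 76 − 5·23 = -39
  Y = 231 − 4·10 − 3·23 = 122
Policy A (P + 43, K + 31):
  K = 10 + 31 = 41
  P = 23 + 43 = 66
  A = 76 − 5·66 = -254
  Y = 231 − 4·41 − 3·66 = -131
ΔY = -131 − 122 = -253; ΔA = -254 − (-39) = -215
Score = 2·(-253) + 2·(-215) = -936

-936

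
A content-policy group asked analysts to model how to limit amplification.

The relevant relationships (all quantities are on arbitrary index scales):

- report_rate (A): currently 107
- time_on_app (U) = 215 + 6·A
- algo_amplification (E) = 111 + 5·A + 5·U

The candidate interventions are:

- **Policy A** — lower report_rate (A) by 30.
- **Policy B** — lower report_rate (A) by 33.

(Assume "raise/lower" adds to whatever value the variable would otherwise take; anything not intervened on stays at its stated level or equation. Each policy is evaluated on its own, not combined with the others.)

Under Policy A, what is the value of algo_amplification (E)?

3881

Policy A (A − 30):
  A = 107 − 30 = 77
  U = 215 + 6·77 = 677
  E = 111 + 5·77 + 5·677 = 3881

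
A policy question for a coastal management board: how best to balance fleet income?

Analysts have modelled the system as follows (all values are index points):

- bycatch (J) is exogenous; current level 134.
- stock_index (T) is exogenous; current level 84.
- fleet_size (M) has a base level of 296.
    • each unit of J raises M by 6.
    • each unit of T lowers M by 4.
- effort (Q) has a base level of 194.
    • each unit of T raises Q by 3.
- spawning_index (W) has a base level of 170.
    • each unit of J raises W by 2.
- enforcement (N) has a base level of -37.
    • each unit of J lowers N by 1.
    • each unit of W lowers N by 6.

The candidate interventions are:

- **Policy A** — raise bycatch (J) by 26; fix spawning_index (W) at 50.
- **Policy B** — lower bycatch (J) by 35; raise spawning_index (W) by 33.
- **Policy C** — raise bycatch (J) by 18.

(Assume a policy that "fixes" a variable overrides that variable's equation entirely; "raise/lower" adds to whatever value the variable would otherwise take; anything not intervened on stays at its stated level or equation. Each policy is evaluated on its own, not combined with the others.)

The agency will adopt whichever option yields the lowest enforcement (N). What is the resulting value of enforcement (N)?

-3033

Policy A (J + 26, W := 50):
  J = 134 + 26 = 160
  W = 50
  N = -37 − 160 − 6·50 = -497
Policy B (J − 35, W + 33):
  J = 134 − 35 = 99
  W = 170 + 2·99 (+33 from intervention) = 401
  N = -37 − 99 − 6·401 = -2542
Policy C (J + 18):
  J = 134 + 18 = 152
  W = 170 + 2·152 = 474
  N = -37 − 152 − 6·474 = -3033
Comparing — Policy A: N=-497, Policy B: N=-2542, Policy C: N=-3033. Lowest is -3033 (Policy C).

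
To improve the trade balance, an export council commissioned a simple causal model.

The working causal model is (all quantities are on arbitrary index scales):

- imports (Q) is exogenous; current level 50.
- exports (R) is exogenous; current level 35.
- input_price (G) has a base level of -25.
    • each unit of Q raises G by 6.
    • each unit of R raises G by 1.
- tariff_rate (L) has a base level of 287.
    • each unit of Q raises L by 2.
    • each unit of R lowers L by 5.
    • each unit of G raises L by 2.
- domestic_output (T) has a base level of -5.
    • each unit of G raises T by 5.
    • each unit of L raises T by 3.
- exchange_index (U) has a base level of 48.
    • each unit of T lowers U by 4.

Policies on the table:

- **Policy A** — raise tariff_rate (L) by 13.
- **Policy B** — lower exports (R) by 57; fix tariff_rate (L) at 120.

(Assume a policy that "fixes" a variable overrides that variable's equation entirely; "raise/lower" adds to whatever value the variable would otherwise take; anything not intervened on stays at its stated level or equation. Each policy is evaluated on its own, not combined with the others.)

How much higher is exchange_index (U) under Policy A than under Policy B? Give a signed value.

-9840

Policy A (L + 13):
  Q = 50
  R = 35
  G = -25 + 6·50 + 35 = 310
  L = 287 + 2·50 − 5·35 + 2·310 (+13 from intervention) = 845
  T = -5 + 5·310 + 3·845 = 4080
  U = 48 − 4·4080 = -16272
Policy B (R − 57, L := 120):
  Q = 50
  R = 35 − 57 = -22
  G = -25 + 6·50 + (-22) = 253
  L = 120
  T = -5 + 5·253 + 3·120 = 1620
  U = 48 − 4·1620 = -6432
U: -16272 − (-6432) = -9840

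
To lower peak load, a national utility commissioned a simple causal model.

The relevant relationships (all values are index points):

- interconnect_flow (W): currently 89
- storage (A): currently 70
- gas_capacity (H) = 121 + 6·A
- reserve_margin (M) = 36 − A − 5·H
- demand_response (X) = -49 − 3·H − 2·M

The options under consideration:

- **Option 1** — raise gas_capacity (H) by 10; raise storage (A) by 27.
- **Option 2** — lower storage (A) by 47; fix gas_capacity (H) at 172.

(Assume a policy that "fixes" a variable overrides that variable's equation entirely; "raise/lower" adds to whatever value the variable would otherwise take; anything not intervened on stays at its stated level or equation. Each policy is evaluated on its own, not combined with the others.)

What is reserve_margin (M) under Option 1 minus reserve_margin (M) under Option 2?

-2779

Option 1 (H + 10, A + 27):
  A = 70 + 27 = 97
  H = 121 + 6·97 (+10 from intervention) = 713
  M = 36 − 97 − 5·713 = -3626
Option 2 (A − 47, H := 172):
  A = 70 − 47 = 23
  H = 172
  M = 36 − 23 − 5·172 = -847
M: -3626 − (-847) = -2779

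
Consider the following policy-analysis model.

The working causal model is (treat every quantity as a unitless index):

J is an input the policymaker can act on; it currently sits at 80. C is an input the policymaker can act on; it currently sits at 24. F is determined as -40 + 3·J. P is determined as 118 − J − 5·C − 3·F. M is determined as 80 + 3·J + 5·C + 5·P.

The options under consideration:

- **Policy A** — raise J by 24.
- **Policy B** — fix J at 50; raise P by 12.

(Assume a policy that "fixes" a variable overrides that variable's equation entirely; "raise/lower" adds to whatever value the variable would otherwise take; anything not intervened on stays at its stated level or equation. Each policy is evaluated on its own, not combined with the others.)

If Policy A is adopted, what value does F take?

272

Policy A (J + 24):
  J = 80 + 24 = 104
  F = -40 + 3·104 = 272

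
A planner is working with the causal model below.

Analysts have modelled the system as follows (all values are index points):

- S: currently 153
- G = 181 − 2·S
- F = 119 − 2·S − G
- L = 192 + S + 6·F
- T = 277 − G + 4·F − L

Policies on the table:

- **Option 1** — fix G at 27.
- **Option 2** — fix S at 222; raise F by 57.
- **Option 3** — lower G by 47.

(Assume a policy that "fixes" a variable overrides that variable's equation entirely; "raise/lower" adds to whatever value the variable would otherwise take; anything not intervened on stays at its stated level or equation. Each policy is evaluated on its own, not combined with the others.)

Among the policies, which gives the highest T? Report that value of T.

333

Option 1 (G := 27):
  S = 153
  G = 27
  F = 119 − 2·153 − 27 = -214
  L = 192 + 153 + 6·(-214) = -939
  T = 277 − 27 + 4·(-214) − (-939) = 333
Option 2 (S := 222, F + 57):
  S = 222
  G = 181 − 2·222 = -263
  F = 119 − 2·222 − (-263) (+57 from intervention) = -5
  L = 192 + 222 + 6·(-5) = 384
  T = 277 − (-263) + 4·(-5) − 384 = 136
Option 3 (G − 47):
  S = 153
  G = 181 − 2·153 (−47 from intervention) = -172
  F = 119 − 2·153 − (-172) = -15
  L = 192 + 153 + 6·(-15) = 255
  T = 277 − (-172) + 4·(-15) − 255 = 134
Comparing — Option 1: T=333, Option 2: T=136, Option 3: T=134. Highest is 333 (Option 1).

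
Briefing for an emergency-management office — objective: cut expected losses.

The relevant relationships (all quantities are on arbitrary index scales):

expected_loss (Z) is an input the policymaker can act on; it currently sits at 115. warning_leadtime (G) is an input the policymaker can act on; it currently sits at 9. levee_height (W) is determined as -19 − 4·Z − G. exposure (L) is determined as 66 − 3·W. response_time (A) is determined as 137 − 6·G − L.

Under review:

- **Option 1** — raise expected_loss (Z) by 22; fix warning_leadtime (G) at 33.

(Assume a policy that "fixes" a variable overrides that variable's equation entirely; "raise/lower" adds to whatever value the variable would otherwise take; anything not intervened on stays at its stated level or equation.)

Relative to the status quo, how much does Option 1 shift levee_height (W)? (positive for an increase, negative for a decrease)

Baseline:
  Z = 115
  G = 9
  W = -19 − 4·115 − 9 = -488
Option 1 (Z + 22, G := 33):
  Z = 115 + 22 = 137
  G = 33
  W = -19 − 4·137 − 33 = -600
Change in W: -600 − (-488) = -112

-112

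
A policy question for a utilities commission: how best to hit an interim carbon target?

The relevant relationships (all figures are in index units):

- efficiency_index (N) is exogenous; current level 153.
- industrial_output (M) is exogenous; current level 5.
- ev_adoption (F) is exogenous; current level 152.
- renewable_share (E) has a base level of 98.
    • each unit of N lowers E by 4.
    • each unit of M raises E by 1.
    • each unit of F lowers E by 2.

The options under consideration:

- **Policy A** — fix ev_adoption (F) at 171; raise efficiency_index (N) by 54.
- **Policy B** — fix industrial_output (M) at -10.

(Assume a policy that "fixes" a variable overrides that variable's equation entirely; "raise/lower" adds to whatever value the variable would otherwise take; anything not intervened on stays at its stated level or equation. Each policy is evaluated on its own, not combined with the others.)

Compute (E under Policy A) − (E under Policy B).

Policy A (F := 171, N + 54):
  N = 153 + 54 = 207
  M = 5
  F = 171
  E = 98 − 4·207 + 5 − 2·171 = -1067
Policy B (M := -10):
  N = 153
  M = -10
  F = 152
  E = 98 − 4·153 + (-10) − 2·152 = -828
E: -1067 − (-828) = -239

-239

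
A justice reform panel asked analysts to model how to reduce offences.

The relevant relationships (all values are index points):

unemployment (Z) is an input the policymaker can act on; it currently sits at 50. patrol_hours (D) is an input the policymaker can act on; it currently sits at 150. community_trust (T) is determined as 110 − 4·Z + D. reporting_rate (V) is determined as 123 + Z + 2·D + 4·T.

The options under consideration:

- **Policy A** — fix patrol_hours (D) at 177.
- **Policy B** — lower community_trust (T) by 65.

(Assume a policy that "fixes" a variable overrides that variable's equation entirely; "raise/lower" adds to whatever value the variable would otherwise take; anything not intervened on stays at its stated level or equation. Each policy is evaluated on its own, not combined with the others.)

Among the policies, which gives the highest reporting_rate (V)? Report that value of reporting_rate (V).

875

Policy A (D := 177):
  Z = 50
  D = 177
  T = 110 − 4·50 + 177 = 87
  V = 123 + 50 + 2·177 + 4·87 = 875
Policy B (T − 65):
  Z = 50
  D = 150
  T = 110 − 4·50 + 150 (−65 from intervention) = -5
  V = 123 + 50 + 2·150 + 4·(-5) = 453
Comparing — Policy A: V=875, Policy B: V=453. Highest is 875 (Policy A).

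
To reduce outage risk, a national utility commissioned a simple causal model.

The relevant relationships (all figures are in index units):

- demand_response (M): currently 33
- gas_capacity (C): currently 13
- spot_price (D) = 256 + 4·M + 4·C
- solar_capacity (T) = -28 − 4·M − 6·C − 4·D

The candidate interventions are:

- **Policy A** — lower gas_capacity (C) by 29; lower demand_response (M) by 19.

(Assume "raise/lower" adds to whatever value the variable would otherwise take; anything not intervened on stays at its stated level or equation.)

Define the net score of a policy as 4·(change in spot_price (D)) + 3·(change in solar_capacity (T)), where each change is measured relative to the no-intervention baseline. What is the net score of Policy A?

Baseline:
  M = 33
  C = 13
  D = 256 + 4·33 + 4·13 = 440
  T = -28 − 4·33 − 6·13 − 4·440 = -1998
Policy A (C − 29, M − 19):
  M = 33 − 19 = 14
  C = 13 − 29 = -16
  D = 256 + 4·14 + 4·(-16) = 248
  T = -28 − 4·14 − 6·(-16) − 4·248 = -980
ΔD = 248 − 440 = -192; ΔT = -980 − (-1998) = 1018
Score = 4·(-192) + 3·1018 = 2286

2286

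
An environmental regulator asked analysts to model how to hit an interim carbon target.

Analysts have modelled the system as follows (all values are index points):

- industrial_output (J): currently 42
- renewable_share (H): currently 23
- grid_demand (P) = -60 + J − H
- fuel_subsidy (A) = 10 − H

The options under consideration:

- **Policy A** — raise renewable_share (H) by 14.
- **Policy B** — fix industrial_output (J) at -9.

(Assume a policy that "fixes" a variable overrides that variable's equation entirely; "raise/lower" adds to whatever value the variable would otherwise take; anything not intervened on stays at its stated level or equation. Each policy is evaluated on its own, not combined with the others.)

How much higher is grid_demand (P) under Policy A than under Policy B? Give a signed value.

Policy A (H + 14):
  J = 42
  H = 23 + 14 = 37
  P = -60 + 42 − 37 = -55
Policy B (J := -9):
  J = -9
  H = 23
  P = -60 + (-9) − 23 = -92
P: -55 − (-92) = 37

37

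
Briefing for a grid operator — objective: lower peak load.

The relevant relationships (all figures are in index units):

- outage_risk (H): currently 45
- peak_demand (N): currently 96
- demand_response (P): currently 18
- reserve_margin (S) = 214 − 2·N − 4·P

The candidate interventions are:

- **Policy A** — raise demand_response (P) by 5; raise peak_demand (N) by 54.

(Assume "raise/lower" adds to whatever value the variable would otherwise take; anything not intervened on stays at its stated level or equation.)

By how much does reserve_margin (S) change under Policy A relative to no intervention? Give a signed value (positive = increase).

-128

Baseline:
  N = 96
  P = 18
  S = 214 − 2·96 − 4·18 = -50
Policy A (P + 5, N + 54):
  N = 96 + 54 = 150
  P = 18 + 5 = 23
  S = 214 − 2·150 − 4·23 = -178
Change in S: -178 − (-50) = -128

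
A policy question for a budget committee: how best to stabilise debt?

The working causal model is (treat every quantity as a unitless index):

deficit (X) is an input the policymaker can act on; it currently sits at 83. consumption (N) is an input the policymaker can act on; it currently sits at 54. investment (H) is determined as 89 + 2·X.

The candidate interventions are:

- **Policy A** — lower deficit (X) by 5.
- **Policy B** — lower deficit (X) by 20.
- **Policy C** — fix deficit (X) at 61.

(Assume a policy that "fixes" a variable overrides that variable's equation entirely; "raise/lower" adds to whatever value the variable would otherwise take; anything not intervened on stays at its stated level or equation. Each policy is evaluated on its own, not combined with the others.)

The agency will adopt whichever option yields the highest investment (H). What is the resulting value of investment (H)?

Policy A (X − 5):
  X = 83 − 5 = 78
  H = 89 + 2·78 = 245
Policy B (X − 20):
  X = 83 − 20 = 63
  H = 89 + 2·63 = 215
Policy C (X := 61):
  X = 61
  H = 89 + 2·61 = 211
Comparing — Policy A: H=245, Policy B: H=215, Policy C: H=211. Highest is 245 (Policy A).

245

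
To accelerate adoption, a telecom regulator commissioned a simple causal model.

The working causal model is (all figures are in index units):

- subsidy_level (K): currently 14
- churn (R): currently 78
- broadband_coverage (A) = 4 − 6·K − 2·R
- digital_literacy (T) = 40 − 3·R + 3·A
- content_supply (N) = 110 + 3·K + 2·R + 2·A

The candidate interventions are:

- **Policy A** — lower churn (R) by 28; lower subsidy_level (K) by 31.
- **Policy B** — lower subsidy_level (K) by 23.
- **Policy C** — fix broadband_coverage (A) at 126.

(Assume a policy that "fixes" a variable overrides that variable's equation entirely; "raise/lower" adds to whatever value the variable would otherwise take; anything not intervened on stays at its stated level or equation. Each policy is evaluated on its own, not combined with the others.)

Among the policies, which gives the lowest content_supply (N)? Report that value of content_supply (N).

Policy A (R − 28, K − 31):
  K = 14 − 31 = -17
  R = 78 − 28 = 50
  A = 4 − 6·(-17) − 2·50 = 6
  N = 110 + 3·(-17) + 2·50 + 2·6 = 171
Policy B (K − 23):
  K = 14 − 23 = -9
  R = 78
  A = 4 − 6·(-9) − 2·78 = -98
  N = 110 + 3·(-9) + 2·78 + 2·(-98) = 43
Policy C (A := 126):
  K = 14
  R = 78
  A = 126
  N = 110 + 3·14 + 2·78 + 2·126 = 560
Comparing — Policy A: N=171, Policy B: N=43, Policy C: N=560. Lowest is 43 (Policy B).

43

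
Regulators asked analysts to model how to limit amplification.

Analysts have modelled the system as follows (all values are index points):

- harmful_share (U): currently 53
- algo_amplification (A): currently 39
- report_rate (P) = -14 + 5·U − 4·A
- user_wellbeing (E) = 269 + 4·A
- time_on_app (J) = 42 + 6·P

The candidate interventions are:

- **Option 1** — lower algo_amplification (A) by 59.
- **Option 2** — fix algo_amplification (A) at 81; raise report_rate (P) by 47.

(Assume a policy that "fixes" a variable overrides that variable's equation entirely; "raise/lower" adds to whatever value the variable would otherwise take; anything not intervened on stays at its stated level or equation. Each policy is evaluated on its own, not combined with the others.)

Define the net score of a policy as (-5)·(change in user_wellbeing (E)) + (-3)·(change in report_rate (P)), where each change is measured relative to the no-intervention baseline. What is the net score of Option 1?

472

Baseline:
  U = 53
  A = 39
  P = -14 + 5·53 − 4·39 = 95
  E = 269 + 4·39 = 425
Option 1 (A − 59):
  U = 53
  A = 39 − 59 = -20
  P = -14 + 5·53 − 4·(-20) = 331
  E = 269 + 4·(-20) = 189
ΔE = 189 − 425 = -236; ΔP = 331 − 95 = 236
Score = (-5)·(-236) + (-3)·236 = 472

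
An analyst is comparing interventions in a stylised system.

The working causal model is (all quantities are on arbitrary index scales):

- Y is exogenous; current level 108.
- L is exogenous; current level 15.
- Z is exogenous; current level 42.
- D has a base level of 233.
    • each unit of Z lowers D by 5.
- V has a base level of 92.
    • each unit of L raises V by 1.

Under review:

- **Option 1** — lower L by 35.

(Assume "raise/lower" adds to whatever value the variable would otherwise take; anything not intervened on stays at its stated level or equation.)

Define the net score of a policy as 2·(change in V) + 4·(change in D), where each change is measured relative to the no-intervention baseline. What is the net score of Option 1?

Baseline:
  L = 15
  Z = 42
  D = 233 − 5·42 = 23
  V = 92 + 15 = 107
Option 1 (L − 35):
  L = 15 − 35 = -20
  Z = 42
  D = 233 − 5·42 = 23
  V = 92 + (-20) = 72
ΔV = 72 − 107 = -35; ΔD = 23 − 23 = 0
Score = 2·(-35) + 4·0 = -70

-70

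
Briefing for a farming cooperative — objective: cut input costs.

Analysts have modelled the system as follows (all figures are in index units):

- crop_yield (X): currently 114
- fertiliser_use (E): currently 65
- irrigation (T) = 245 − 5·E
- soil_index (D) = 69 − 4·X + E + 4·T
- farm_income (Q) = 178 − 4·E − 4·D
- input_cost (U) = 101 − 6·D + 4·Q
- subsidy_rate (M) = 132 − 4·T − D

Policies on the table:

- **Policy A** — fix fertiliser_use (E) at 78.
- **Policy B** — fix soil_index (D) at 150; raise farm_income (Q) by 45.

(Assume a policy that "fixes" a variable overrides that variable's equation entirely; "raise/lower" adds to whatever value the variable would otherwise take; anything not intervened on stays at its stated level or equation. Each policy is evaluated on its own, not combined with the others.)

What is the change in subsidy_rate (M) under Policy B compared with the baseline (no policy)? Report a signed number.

-792

Baseline:
  X = 114
  E = 65
  T = 245 − 5·65 = -80
  D = 69 − 4·114 + 65 + 4·(-80) = -642
  M = 132 − 4·(-80) − (-642) = 1094
Policy B (D := 150, Q + 45):
  X = 114
  E = 65
  T = 245 − 5·65 = -80
  D = 150
  M = 132 − 4·(-80) − 150 = 302
Change in M: 302 − 1094 = -792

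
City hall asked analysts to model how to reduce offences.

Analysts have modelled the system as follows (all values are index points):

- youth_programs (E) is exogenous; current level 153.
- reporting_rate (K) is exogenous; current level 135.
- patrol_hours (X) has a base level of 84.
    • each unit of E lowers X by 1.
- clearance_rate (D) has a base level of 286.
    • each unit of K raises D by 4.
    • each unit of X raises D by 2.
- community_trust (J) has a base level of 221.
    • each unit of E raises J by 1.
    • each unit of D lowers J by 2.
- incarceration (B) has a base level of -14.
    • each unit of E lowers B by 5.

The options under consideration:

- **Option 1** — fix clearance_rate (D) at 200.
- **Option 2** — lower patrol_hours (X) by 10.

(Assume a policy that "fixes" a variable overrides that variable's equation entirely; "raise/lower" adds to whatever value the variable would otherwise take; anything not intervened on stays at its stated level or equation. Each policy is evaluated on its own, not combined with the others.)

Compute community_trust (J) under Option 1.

Option 1 (D := 200):
  E = 153
  K = 135
  X = 84 − 153 = -69
  D = 200
  J = 221 + 153 − 2·200 = -26

-26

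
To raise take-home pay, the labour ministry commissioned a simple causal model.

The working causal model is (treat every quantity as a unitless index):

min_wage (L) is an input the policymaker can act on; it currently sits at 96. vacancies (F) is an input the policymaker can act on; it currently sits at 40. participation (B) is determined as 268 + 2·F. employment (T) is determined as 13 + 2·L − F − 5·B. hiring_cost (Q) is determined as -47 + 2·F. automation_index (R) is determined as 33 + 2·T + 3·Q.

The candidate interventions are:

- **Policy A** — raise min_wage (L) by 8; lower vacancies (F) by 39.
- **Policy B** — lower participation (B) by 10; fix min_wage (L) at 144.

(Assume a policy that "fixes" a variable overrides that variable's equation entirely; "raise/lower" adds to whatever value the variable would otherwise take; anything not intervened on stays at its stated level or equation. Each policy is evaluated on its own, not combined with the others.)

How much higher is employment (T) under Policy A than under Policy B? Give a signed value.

299

Policy A (L + 8, F − 39):
  L = 96 + 8 = 104
  F = 40 − 39 = 1
  B = 268 + 2·1 = 270
  T = 13 + 2·104 − 1 − 5·270 = -1130
Policy B (B − 10, L := 144):
  L = 144
  F = 40
  B = 268 + 2·40 (−10 from intervention) = 338
  T = 13 + 2·144 − 40 − 5·338 = -1429
T: -1130 − (-1429) = 299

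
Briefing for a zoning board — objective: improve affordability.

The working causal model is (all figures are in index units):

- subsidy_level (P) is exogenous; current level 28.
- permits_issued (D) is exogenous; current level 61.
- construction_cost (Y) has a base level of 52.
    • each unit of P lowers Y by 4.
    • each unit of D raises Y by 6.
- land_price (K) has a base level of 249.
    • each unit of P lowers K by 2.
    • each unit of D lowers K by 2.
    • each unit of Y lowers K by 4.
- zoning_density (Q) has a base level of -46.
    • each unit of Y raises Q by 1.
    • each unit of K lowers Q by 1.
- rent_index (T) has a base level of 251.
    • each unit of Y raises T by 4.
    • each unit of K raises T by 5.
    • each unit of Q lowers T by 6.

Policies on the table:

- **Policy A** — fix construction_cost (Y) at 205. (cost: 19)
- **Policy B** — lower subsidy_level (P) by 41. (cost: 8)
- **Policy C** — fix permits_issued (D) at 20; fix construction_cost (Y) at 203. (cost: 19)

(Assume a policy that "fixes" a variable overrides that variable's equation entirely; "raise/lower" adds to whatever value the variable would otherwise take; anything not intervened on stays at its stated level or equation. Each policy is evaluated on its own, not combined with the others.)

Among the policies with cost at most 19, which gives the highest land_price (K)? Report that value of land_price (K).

Policy A (Y := 205):
  P = 28
  D = 61
  Y = 205
  K = 249 − 2·28 − 2·61 − 4·205 = -749
Policy B (P − 41):
  P = 28 − 41 = -13
  D = 61
  Y = 52 − 4·(-13) + 6·61 = 470
  K = 249 − 2·(-13) − 2·61 − 4·470 = -1727
Policy C (D := 20, Y := 203):
  P = 28
  D = 20
  Y = 203
  K = 249 − 2·28 − 2·20 − 4·203 = -659
Comparing — Policy A: K=-749, Policy B: K=-1727, Policy C: K=-659. Highest is -659 (Policy C).

-659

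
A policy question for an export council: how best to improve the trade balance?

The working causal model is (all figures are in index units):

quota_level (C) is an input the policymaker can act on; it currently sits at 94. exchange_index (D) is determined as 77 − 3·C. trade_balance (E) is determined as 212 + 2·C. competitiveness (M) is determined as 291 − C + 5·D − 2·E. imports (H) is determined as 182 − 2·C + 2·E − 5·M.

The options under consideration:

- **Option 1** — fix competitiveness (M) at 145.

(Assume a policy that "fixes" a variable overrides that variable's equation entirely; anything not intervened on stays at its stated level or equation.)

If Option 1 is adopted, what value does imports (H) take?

Option 1 (M := 145):
  C = 94
  D = 77 − 3·94 = -205
  E = 212 + 2·94 = 400
  M = 145
  H = 182 − 2·94 + 2·400 − 5·145 = 69

69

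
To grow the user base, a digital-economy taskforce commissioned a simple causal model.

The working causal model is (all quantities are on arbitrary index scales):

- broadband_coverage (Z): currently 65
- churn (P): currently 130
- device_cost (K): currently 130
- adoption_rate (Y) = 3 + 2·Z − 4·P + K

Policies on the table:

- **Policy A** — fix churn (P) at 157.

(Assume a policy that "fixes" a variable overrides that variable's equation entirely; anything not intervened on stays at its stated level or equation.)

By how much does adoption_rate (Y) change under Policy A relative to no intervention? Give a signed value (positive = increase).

Baseline:
  Z = 65
  P = 130
  K = 130
  Y = 3 + 2·65 − 4·130 + 130 = -257
Policy A (P := 157):
  Z = 65
  P = 157
  K = 130
  Y = 3 + 2·65 − 4·157 + 130 = -365
Change in Y: -365 − (-257) = -108

-108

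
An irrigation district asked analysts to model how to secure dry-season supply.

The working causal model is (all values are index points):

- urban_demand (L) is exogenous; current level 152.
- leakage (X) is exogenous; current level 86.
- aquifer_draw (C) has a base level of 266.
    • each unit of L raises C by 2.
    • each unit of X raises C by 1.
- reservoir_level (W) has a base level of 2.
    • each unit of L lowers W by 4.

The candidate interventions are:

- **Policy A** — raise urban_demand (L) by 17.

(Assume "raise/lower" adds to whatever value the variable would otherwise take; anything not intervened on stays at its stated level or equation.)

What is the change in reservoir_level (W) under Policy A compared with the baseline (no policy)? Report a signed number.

Baseline:
  L = 152
  W = 2 − 4·152 = -606
Policy A (L + 17):
  L = 152 + 17 = 169
  W = 2 − 4·169 = -674
Change in W: -674 − (-606) = -68

-68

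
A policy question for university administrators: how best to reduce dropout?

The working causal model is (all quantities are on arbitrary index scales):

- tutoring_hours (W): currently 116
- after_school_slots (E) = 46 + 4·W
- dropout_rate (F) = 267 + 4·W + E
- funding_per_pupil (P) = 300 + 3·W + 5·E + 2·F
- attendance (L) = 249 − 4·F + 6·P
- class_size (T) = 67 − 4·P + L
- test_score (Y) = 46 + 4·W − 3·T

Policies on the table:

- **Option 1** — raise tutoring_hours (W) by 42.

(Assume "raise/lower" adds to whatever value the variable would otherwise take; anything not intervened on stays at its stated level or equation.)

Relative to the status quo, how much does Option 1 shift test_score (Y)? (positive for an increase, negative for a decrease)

-5628

Baseline:
  W = 116
  E = 46 + 4·116 = 510
  F = 267 + 4·116 + 510 = 1241
  P = 300 + 3·116 + 5·510 + 2·1241 = 5680
  L = 249 − 4·1241 + 6·5680 = 29365
  T = 67 − 4·5680 + 29365 = 6712
  Y = 46 + 4·116 − 3·6712 = -19626
Option 1 (W + 42):
  W = 116 + 42 = 158
  E = 46 + 4·158 = 678
  F = 267 + 4·158 + 678 = 1577
  P = 300 + 3·158 + 5·678 + 2·1577 = 7318
  L = 249 − 4·1577 + 6·7318 = 37849
  T = 67 − 4·7318 + 37849 = 8644
  Y = 46 + 4·158 − 3·8644 = -25254
Change in Y: -25254 − (-19626) = -5628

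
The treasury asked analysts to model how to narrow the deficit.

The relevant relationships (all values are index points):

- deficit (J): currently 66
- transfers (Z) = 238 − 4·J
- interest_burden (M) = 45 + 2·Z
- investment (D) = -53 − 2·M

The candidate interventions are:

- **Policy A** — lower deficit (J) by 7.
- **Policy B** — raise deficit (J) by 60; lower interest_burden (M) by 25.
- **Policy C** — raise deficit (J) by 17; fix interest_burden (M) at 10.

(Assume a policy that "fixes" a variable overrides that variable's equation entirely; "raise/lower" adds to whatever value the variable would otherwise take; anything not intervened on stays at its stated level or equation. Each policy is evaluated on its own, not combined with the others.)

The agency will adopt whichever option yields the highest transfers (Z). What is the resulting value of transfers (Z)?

Policy A (J − 7):
  J = 66 − 7 = 59
  Z = 238 − 4·59 = 2
Policy B (J + 60, M − 25):
  J = 66 + 60 = 126
  Z = 238 − 4·126 = -266
Policy C (J + 17, M := 10):
  J = 66 + 17 = 83
  Z = 238 − 4·83 = -94
Comparing — Policy A: Z=2, Policy B: Z=-266, Policy C: Z=-94. Highest is 2 (Policy A).

2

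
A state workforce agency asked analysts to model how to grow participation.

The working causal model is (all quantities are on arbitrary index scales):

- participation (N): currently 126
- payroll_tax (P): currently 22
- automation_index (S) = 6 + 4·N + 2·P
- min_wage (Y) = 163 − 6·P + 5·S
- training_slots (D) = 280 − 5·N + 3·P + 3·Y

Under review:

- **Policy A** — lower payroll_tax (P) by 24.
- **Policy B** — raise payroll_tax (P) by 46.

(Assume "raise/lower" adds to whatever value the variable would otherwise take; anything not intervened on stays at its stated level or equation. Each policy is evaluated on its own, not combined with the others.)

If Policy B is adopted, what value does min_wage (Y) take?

2985

Policy B (P + 46):
  N = 126
  P = 22 + 46 = 68
  S = 6 + 4·126 + 2·68 = 646
  Y = 163 − 6·68 + 5·646 = 2985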